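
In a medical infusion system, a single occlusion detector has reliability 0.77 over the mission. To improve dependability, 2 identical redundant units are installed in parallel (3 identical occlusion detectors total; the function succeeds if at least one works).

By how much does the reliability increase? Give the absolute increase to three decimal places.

0.218

R_before = 0.77
R_after = 1 − (1 − 0.77)^3 = 0.988
ΔR = 0.988 − 0.77 = 0.218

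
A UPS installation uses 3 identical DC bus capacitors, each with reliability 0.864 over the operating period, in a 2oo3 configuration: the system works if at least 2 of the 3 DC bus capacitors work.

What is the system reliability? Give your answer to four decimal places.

R = Σ_{i=2}^{3} C(3,i) p^i (1−p)^{3−i} with p = 0.864
C(3,2)·0.864^2·0.136^1 = 0.304570
C(3,3)·0.864^3·0.136^0 = 0.644973
Sum = 0.9495

0.9495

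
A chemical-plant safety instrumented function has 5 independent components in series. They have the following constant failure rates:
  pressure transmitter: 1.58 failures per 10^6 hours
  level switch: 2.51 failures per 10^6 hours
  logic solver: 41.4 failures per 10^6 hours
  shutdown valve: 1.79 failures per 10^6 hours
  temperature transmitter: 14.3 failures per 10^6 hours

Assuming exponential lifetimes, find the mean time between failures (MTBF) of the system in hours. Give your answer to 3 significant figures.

16200

Series of exponential components: λ_sys = Σ λ_i
λ_sys = 0.00000158 + 0.00000251 + 0.0000414 + 0.00000179 + 0.0000143 = 6.1580e-05 /h
MTBF = 1 / λ_sys = 16200 h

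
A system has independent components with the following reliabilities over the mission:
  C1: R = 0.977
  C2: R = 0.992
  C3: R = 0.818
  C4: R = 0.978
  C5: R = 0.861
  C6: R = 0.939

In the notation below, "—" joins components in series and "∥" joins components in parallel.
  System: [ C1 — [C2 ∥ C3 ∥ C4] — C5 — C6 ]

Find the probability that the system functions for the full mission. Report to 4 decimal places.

0.7899

Parallel (C2, C3, and C4): 1 − (1 − 0.992000)(1 − 0.818000)(1 − 0.978000) = 0.999968
Series (C1, [0.999968], C5, and C6): 0.977000 × 0.999968 × 0.861000 × 0.939000 = 0.7899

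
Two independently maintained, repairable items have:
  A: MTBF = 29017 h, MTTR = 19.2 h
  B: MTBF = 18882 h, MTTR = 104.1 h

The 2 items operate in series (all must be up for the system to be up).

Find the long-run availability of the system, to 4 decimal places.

0.9939

A(A) = MTBF/(MTBF+MTTR) = 29017/(29017+19.2) = 0.999339
A(B) = MTBF/(MTBF+MTTR) = 18882/(18882+104.1) = 0.994517
Series availability: 0.999339 × 0.994517 = 0.9939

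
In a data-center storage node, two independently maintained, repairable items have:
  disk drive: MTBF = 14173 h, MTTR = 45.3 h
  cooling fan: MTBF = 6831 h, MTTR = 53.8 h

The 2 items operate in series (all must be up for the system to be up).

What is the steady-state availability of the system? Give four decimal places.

0.9890

A(disk drive) = MTBF/(MTBF+MTTR) = 14173/(14173+45.3) = 0.996814
A(cooling fan) = MTBF/(MTBF+MTTR) = 6831/(6831+53.8) = 0.992186
Series availability: 0.996814 × 0.992186 = 0.9890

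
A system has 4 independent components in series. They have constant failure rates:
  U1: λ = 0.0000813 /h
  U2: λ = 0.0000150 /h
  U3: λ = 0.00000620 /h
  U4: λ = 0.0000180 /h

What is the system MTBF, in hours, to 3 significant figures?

Series of exponential components: λ_sys = Σ λ_i
λ_sys = 0.0000813 + 0.0000150 + 0.00000620 + 0.0000180 = 1.2050e-04 /h
MTBF = 1 / λ_sys = 8300 h

8300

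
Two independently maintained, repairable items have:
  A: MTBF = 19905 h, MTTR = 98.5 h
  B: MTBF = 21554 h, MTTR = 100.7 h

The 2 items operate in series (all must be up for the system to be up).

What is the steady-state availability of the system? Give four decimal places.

0.9904

A(A) = MTBF/(MTBF+MTTR) = 19905/(19905+98.5) = 0.995076
A(B) = MTBF/(MTBF+MTTR) = 21554/(21554+100.7) = 0.995350
Series availability: 0.995076 × 0.995350 = 0.9904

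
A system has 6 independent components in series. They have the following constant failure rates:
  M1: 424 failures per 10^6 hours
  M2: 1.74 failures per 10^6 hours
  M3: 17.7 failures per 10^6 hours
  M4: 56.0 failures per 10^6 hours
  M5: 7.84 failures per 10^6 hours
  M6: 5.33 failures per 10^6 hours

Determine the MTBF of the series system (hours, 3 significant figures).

Series of exponential components: λ_sys = Σ λ_i
λ_sys = 0.000424 + 0.00000174 + 0.0000177 + 0.0000560 + 0.00000784 + 0.00000533 = 5.1261e-04 /h
MTBF = 1 / λ_sys = 1950 h

1950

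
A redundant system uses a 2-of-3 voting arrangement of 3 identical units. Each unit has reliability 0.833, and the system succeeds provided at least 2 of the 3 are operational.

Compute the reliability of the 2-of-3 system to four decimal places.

0.9256

R = Σ_{i=2}^{3} C(3,i) p^i (1−p)^{3−i} with p = 0.833
C(3,2)·0.833^2·0.167^1 = 0.347638
C(3,3)·0.833^3·0.167^0 = 0.578010
Sum = 0.9256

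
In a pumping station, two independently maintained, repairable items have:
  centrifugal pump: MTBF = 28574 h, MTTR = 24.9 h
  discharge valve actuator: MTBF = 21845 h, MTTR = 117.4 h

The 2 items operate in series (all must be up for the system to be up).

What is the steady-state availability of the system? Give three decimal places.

A(centrifugal pump) = MTBF/(MTBF+MTTR) = 28574/(28574+24.9) = 0.999129
A(discharge valve actuator) = MTBF/(MTBF+MTTR) = 21845/(21845+117.4) = 0.994655
Series availability: 0.999129 × 0.994655 = 0.994

0.994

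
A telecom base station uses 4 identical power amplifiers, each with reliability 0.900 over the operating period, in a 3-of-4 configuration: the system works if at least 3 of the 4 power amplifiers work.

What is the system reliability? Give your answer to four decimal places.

R = Σ_{i=3}^{4} C(4,i) p^i (1−p)^{4−i} with p = 0.900
C(4,3)·0.900^3·0.100^1 = 0.291600
C(4,4)·0.900^4·0.100^0 = 0.656100
Sum = 0.9477

0.9477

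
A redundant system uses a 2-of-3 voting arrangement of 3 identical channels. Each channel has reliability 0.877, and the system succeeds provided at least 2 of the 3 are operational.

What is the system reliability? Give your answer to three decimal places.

R = Σ_{i=2}^{3} C(3,i) p^i (1−p)^{3−i} with p = 0.877
C(3,2)·0.877^2·0.123^1 = 0.28381
C(3,3)·0.877^3·0.123^0 = 0.67453
Sum = 0.958

0.958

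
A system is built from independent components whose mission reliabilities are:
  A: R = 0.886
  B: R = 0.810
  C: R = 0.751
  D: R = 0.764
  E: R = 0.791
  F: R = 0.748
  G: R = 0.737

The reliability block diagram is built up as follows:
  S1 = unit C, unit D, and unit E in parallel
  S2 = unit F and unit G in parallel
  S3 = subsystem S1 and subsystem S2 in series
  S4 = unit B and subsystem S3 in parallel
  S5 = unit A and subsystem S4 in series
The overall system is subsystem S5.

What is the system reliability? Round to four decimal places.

0.8729

Parallel (C, D, and E): 1 − (1 − 0.751000)(1 − 0.764000)(1 − 0.791000) = 0.987718
Parallel (F and G): 1 − (1 − 0.748000)(1 − 0.737000) = 0.933724
Series ([0.987718] and [0.933724]): 0.987718 × 0.933724 = 0.922256
Parallel (B and [0.922256]): 1 − (1 − 0.810000)(1 − 0.922256) = 0.985229
Series (A and [0.985229]): 0.886000 × 0.985229 = 0.8729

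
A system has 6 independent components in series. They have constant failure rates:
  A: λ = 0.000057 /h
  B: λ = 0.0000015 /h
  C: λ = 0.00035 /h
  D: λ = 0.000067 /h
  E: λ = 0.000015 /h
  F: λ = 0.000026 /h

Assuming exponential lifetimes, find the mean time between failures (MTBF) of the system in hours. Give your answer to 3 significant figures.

Series of exponential components: λ_sys = Σ λ_i
λ_sys = 0.000057 + 0.0000015 + 0.00035 + 0.000067 + 0.000015 + 0.000026 = 5.1650e-04 /h
MTBF = 1 / λ_sys = 1940 h

1940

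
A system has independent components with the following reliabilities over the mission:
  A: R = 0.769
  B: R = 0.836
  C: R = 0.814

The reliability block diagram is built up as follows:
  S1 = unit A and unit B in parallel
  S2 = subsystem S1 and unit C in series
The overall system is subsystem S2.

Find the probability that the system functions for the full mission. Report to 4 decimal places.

0.7832

Parallel (A and B): 1 − (1 − 0.769000)(1 − 0.836000) = 0.962116
Series ([0.962116] and C): 0.962116 × 0.814000 = 0.7832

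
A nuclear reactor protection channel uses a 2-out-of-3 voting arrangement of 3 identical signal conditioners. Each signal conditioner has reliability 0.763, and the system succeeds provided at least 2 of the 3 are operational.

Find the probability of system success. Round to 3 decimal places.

0.858

R = Σ_{i=2}^{3} C(3,i) p^i (1−p)^{3−i} with p = 0.763
C(3,2)·0.763^2·0.237^1 = 0.41392
C(3,3)·0.763^3·0.237^0 = 0.44419
Sum = 0.858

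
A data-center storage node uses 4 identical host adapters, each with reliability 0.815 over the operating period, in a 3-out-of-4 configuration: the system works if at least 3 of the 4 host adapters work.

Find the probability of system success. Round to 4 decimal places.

R = Σ_{i=3}^{4} C(4,i) p^i (1−p)^{4−i} with p = 0.815
C(4,3)·0.815^3·0.185^1 = 0.400594
C(4,4)·0.815^4·0.185^0 = 0.441195
Sum = 0.8418

0.8418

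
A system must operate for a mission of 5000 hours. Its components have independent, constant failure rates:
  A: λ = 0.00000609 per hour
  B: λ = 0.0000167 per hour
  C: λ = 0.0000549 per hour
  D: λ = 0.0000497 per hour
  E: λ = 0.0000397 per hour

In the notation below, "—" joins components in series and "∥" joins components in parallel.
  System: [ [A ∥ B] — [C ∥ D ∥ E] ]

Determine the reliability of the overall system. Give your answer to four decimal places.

R(A) = exp(−0.00000609 × 5000) = 0.970009
R(B) = exp(−0.0000167 × 5000) = 0.919891
R(C) = exp(−0.0000549 × 5000) = 0.759952
R(D) = exp(−0.0000497 × 5000) = 0.779970
R(E) = exp(−0.0000397 × 5000) = 0.819960
Parallel (A and B): 1 − (1 − 0.970009)(1 − 0.919891) = 0.997597
Parallel (C, D, and E): 1 − (1 − 0.759952)(1 − 0.779970)(1 − 0.819960) = 0.990491
Series ([0.997597] and [0.990491]): 0.997597 × 0.990491 = 0.9881

0.9881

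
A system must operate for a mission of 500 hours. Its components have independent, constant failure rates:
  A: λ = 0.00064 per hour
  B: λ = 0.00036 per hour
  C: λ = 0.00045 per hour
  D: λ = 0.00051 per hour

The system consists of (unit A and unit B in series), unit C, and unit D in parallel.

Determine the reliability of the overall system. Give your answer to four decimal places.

R(A) = exp(−0.00064 × 500) = 0.726149
R(B) = exp(−0.00036 × 500) = 0.835270
R(C) = exp(−0.00045 × 500) = 0.798516
R(D) = exp(−0.00051 × 500) = 0.774916
Series (A and B): 0.726149 × 0.835270 = 0.606530
Parallel ([0.606530], C, and D): 1 − (1 − 0.606530)(1 − 0.798516)(1 − 0.774916) = 0.9822

0.9822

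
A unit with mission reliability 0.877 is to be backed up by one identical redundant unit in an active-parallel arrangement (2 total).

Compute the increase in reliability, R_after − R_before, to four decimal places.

R_before = 0.877
R_after = 1 − (1 − 0.877)^2 = 0.9849
ΔR = 0.9849 − 0.877 = 0.1079

0.1079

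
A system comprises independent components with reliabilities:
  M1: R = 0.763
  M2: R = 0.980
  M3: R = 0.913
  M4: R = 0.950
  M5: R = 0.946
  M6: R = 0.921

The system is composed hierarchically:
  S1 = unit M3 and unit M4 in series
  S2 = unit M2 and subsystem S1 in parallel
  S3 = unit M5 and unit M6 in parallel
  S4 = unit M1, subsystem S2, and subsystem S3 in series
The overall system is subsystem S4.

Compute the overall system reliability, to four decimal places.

Series (M3 and M4): 0.913000 × 0.950000 = 0.867350
Parallel (M2 and [0.867350]): 1 − (1 − 0.980000)(1 − 0.867350) = 0.997347
Parallel (M5 and M6): 1 − (1 − 0.946000)(1 − 0.921000) = 0.995734
Series (M1, [0.997347], and [0.995734]): 0.763000 × 0.997347 × 0.995734 = 0.7577

0.7577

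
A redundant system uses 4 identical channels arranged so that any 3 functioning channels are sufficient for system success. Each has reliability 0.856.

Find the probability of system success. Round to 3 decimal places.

0.898

R = Σ_{i=3}^{4} C(4,i) p^i (1−p)^{4−i} with p = 0.856
C(4,3)·0.856^3·0.144^1 = 0.36128
C(4,4)·0.856^4·0.144^0 = 0.53690
Sum = 0.898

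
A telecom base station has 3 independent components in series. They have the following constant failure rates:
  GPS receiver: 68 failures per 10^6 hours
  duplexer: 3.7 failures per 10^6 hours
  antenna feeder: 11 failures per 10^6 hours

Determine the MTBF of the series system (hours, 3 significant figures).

Series of exponential components: λ_sys = Σ λ_i
λ_sys = 0.000068 + 0.0000037 + 0.000011 = 8.2700e-05 /h
MTBF = 1 / λ_sys = 12100 h

12100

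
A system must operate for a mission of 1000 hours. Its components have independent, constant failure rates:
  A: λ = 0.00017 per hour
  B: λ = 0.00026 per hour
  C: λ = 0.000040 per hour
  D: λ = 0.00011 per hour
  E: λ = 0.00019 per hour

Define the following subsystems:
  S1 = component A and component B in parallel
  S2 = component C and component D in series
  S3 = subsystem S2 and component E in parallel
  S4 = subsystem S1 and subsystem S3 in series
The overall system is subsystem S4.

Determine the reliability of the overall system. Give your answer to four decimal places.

0.9410

R(A) = exp(−0.00017 × 1000) = 0.843665
R(B) = exp(−0.00026 × 1000) = 0.771052
R(C) = exp(−0.000040 × 1000) = 0.960789
R(D) = exp(−0.00011 × 1000) = 0.895834
R(E) = exp(−0.00019 × 1000) = 0.826959
Parallel (A and B): 1 − (1 − 0.843665)(1 − 0.771052) = 0.964207
Series (C and D): 0.960789 × 0.895834 = 0.860707
Parallel ([0.860707] and E): 1 − (1 − 0.860707)(1 − 0.826959) = 0.975897
Series ([0.964207] and [0.975897]): 0.964207 × 0.975897 = 0.9410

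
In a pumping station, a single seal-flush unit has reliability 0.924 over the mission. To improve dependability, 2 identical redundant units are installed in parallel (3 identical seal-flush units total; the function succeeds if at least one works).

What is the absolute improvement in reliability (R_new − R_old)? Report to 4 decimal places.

R_before = 0.924
R_after = 1 − (1 − 0.924)^3 = 0.9996
ΔR = 0.9996 − 0.924 = 0.0756

0.0756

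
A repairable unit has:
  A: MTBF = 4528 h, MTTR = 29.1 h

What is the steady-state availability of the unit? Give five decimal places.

0.99361

A(A) = MTBF/(MTBF+MTTR) = 4528/(4528+29.1) = 0.99361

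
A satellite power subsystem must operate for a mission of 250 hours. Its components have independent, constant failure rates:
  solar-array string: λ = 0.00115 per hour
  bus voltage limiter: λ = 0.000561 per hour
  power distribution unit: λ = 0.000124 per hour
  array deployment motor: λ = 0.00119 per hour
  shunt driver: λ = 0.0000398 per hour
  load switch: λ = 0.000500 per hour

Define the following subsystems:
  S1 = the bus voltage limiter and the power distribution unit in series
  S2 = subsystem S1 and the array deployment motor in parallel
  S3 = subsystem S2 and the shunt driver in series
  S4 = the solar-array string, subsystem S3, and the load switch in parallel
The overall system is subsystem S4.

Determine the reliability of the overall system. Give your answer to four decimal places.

0.9985

R(solar-array string) = exp(−0.00115 × 250) = 0.750137
R(bus voltage limiter) = exp(−0.000561 × 250) = 0.869141
R(power distribution unit) = exp(−0.000124 × 250) = 0.969476
R(array deployment motor) = exp(−0.00119 × 250) = 0.742673
R(shunt driver) = exp(−0.0000398 × 250) = 0.990099
R(load switch) = exp(−0.000500 × 250) = 0.882497
Series (bus voltage limiter and power distribution unit): 0.869141 × 0.969476 = 0.842611
Parallel ([0.842611] and array deployment motor): 1 − (1 − 0.842611)(1 − 0.742673) = 0.959500
Series ([0.959500] and shunt driver): 0.959500 × 0.990099 = 0.950000
Parallel (solar-array string, [0.950000], and load switch): 1 − (1 − 0.750137)(1 − 0.950000)(1 − 0.882497) = 0.9985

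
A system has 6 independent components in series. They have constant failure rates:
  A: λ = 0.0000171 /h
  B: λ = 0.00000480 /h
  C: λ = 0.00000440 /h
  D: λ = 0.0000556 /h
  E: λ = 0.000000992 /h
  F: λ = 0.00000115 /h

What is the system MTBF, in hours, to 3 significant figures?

11900

Series of exponential components: λ_sys = Σ λ_i
λ_sys = 0.0000171 + 0.00000480 + 0.00000440 + 0.0000556 + 0.000000992 + 0.00000115 = 8.4042e-05 /h
MTBF = 1 / λ_sys = 11900 h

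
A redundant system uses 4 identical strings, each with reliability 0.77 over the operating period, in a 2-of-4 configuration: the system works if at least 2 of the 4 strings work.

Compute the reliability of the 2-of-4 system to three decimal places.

0.960

R = Σ_{i=2}^{4} C(4,i) p^i (1−p)^{4−i} with p = 0.77
C(4,2)·0.77^2·0.23^2 = 0.18819
C(4,3)·0.77^3·0.23^1 = 0.42001
C(4,4)·0.77^4·0.23^0 = 0.35153
Sum = 0.960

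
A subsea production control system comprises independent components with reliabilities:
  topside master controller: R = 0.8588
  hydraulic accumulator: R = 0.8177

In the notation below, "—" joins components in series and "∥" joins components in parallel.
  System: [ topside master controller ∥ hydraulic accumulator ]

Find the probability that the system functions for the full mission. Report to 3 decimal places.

Parallel (topside master controller and hydraulic accumulator): 1 − (1 − 0.85880)(1 − 0.81770) = 0.974

0.974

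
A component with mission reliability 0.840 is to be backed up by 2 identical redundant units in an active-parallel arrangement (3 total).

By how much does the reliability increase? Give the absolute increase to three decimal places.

R_before = 0.840
R_after = 1 − (1 − 0.840)^3 = 0.996
ΔR = 0.996 − 0.840 = 0.156

0.156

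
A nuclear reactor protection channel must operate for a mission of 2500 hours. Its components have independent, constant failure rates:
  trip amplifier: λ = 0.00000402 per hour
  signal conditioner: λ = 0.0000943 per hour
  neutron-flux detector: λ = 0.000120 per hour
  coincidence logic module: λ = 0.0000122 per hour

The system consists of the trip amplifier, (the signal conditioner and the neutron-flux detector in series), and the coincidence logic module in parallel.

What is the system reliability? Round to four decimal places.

R(trip amplifier) = exp(−0.00000402 × 2500) = 0.990000
R(signal conditioner) = exp(−0.0000943 × 2500) = 0.789978
R(neutron-flux detector) = exp(−0.000120 × 2500) = 0.740818
R(coincidence logic module) = exp(−0.0000122 × 2500) = 0.969960
Series (signal conditioner and neutron-flux detector): 0.789978 × 0.740818 = 0.585230
Parallel (trip amplifier, [0.585230], and coincidence logic module): 1 − (1 − 0.990000)(1 − 0.585230)(1 − 0.969960) = 0.9999

0.9999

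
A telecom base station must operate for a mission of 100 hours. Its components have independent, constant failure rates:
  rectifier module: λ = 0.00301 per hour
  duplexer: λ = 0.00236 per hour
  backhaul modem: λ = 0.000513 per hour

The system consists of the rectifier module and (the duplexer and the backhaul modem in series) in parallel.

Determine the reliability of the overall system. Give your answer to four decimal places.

R(rectifier module) = exp(−0.00301 × 100) = 0.740078
R(duplexer) = exp(−0.00236 × 100) = 0.789781
R(backhaul modem) = exp(−0.000513 × 100) = 0.949994
Series (duplexer and backhaul modem): 0.789781 × 0.949994 = 0.750287
Parallel (rectifier module and [0.750287]): 1 − (1 − 0.740078)(1 − 0.750287) = 0.9351

0.9351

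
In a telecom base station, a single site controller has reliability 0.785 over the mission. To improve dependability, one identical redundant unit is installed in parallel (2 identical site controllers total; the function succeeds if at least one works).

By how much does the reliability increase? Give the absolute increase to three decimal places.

0.169

R_before = 0.785
R_after = 1 − (1 − 0.785)^2 = 0.954
ΔR = 0.954 − 0.785 = 0.169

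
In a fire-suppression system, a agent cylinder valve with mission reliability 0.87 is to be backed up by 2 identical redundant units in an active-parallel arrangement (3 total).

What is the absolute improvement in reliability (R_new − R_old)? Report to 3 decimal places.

0.128

R_before = 0.87
R_after = 1 − (1 − 0.87)^3 = 0.998
ΔR = 0.998 − 0.87 = 0.128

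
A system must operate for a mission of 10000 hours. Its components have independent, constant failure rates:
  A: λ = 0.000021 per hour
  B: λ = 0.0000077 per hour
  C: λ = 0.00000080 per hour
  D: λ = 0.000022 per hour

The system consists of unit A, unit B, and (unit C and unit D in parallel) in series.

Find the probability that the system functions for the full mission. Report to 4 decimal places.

0.7493

R(A) = exp(−0.000021 × 10000) = 0.810584
R(B) = exp(−0.0000077 × 10000) = 0.925890
R(C) = exp(−0.00000080 × 10000) = 0.992032
R(D) = exp(−0.000022 × 10000) = 0.802519
Parallel (C and D): 1 − (1 − 0.992032)(1 − 0.802519) = 0.998426
Series (A, B, and [0.998426]): 0.810584 × 0.925890 × 0.998426 = 0.7493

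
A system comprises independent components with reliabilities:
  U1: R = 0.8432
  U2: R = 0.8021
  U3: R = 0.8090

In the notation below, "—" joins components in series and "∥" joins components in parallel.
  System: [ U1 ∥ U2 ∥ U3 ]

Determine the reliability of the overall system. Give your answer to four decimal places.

0.9941

Parallel (U1, U2, and U3): 1 − (1 − 0.843200)(1 − 0.802100)(1 − 0.809000) = 0.9941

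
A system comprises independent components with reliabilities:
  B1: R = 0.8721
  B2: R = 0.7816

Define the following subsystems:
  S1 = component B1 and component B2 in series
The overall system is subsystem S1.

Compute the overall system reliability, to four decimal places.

Series (B1 and B2): 0.872100 × 0.781600 = 0.6816

0.6816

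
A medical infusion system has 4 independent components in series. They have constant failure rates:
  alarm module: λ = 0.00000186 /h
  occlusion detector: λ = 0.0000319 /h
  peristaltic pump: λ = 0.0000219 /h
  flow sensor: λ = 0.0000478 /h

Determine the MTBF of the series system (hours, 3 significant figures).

Series of exponential components: λ_sys = Σ λ_i
λ_sys = 0.00000186 + 0.0000319 + 0.0000219 + 0.0000478 = 1.0346e-04 /h
MTBF = 1 / λ_sys = 9670 h

9670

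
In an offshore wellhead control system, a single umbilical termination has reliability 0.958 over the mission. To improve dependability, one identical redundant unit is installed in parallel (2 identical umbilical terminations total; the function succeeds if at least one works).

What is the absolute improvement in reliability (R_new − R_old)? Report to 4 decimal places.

0.0402

R_before = 0.958
R_after = 1 − (1 − 0.958)^2 = 0.9982
ΔR = 0.9982 − 0.958 = 0.0402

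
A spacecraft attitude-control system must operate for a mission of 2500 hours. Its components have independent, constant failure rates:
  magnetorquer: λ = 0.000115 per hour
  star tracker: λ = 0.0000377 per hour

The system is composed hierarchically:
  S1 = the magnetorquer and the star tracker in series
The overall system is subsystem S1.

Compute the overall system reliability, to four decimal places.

0.6827

R(magnetorquer) = exp(−0.000115 × 2500) = 0.750137
R(star tracker) = exp(−0.0000377 × 2500) = 0.910055
Series (magnetorquer and star tracker): 0.750137 × 0.910055 = 0.6827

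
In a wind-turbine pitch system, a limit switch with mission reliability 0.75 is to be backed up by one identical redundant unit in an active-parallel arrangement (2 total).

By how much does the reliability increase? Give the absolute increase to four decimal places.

0.1875

R_before = 0.75
R_after = 1 − (1 − 0.75)^2 = 0.9375
ΔR = 0.9375 − 0.75 = 0.1875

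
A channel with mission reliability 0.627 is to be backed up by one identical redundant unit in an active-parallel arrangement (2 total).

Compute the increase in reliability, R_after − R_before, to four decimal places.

0.2339

R_before = 0.627
R_after = 1 − (1 − 0.627)^2 = 0.8609
ΔR = 0.8609 − 0.627 = 0.2339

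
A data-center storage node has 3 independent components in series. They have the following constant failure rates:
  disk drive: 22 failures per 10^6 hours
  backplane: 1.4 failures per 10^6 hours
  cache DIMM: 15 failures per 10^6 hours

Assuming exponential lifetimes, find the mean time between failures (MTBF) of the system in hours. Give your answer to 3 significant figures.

Series of exponential components: λ_sys = Σ λ_i
λ_sys = 0.000022 + 0.0000014 + 0.000015 = 3.8400e-05 /h
MTBF = 1 / λ_sys = 26000 h

26000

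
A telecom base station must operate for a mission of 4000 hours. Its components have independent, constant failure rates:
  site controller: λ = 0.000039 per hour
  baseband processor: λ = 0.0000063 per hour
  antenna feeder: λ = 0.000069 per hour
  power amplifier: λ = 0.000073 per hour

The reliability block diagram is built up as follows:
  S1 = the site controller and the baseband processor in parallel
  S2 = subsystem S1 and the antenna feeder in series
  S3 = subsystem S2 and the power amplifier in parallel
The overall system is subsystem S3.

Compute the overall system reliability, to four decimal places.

0.9382

R(site controller) = exp(−0.000039 × 4000) = 0.855559
R(baseband processor) = exp(−0.0000063 × 4000) = 0.975115
R(antenna feeder) = exp(−0.000069 × 4000) = 0.758813
R(power amplifier) = exp(−0.000073 × 4000) = 0.746769
Parallel (site controller and baseband processor): 1 − (1 − 0.855559)(1 − 0.975115) = 0.996406
Series ([0.996406] and antenna feeder): 0.996406 × 0.758813 = 0.756086
Parallel ([0.756086] and power amplifier): 1 − (1 − 0.756086)(1 − 0.746769) = 0.9382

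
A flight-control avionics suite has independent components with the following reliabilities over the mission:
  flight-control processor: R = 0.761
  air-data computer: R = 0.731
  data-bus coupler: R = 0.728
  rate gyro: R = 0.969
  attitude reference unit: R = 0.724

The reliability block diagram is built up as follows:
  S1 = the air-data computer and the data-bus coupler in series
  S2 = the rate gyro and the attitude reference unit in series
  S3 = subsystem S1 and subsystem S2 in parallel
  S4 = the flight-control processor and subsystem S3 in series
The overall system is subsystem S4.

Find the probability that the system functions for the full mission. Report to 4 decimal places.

Series (air-data computer and data-bus coupler): 0.731000 × 0.728000 = 0.532168
Series (rate gyro and attitude reference unit): 0.969000 × 0.724000 = 0.701556
Parallel ([0.532168] and [0.701556]): 1 − (1 − 0.532168)(1 − 0.701556) = 0.860378
Series (flight-control processor and [0.860378]): 0.761000 × 0.860378 = 0.6547

0.6547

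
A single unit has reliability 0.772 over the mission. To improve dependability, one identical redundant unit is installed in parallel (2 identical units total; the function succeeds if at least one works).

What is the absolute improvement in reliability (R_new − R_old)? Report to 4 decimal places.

0.1760

R_before = 0.772
R_after = 1 − (1 − 0.772)^2 = 0.9480
ΔR = 0.9480 − 0.772 = 0.1760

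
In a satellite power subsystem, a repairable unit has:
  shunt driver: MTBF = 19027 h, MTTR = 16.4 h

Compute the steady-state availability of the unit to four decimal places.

0.9991

A(shunt driver) = MTBF/(MTBF+MTTR) = 19027/(19027+16.4) = 0.9991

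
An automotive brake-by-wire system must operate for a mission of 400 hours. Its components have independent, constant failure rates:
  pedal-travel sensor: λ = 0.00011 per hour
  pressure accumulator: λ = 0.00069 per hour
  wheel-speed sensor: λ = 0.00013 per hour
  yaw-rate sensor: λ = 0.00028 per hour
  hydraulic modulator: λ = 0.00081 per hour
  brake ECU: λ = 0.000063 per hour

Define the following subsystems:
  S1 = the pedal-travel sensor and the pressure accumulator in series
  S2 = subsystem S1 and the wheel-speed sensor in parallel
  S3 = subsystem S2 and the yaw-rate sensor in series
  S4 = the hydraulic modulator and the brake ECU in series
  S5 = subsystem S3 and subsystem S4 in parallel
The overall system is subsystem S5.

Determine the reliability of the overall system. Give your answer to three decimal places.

0.965

R(pedal-travel sensor) = exp(−0.00011 × 400) = 0.95695
R(pressure accumulator) = exp(−0.00069 × 400) = 0.75881
R(wheel-speed sensor) = exp(−0.00013 × 400) = 0.94933
R(yaw-rate sensor) = exp(−0.00028 × 400) = 0.89404
R(hydraulic modulator) = exp(−0.00081 × 400) = 0.72325
R(brake ECU) = exp(−0.000063 × 400) = 0.97511
Series (pedal-travel sensor and pressure accumulator): 0.95695 × 0.75881 = 0.72614
Parallel ([0.72614] and wheel-speed sensor): 1 − (1 − 0.72614)(1 − 0.94933) = 0.98612
Series ([0.98612] and yaw-rate sensor): 0.98612 × 0.89404 = 0.88163
Series (hydraulic modulator and brake ECU): 0.72325 × 0.97511 = 0.70525
Parallel ([0.88163] and [0.70525]): 1 − (1 − 0.88163)(1 − 0.70525) = 0.965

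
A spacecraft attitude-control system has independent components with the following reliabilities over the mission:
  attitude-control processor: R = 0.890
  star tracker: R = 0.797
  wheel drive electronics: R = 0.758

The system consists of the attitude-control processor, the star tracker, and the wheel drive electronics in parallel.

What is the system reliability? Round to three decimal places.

Parallel (attitude-control processor, star tracker, and wheel drive electronics): 1 − (1 − 0.89000)(1 − 0.79700)(1 − 0.75800) = 0.995

0.995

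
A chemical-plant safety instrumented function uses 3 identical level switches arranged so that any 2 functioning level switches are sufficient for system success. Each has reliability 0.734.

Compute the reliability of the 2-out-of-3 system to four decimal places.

0.8254

R = Σ_{i=2}^{3} C(3,i) p^i (1−p)^{3−i} with p = 0.734
C(3,2)·0.734^2·0.266^1 = 0.429927
C(3,3)·0.734^3·0.266^0 = 0.395447
Sum = 0.8254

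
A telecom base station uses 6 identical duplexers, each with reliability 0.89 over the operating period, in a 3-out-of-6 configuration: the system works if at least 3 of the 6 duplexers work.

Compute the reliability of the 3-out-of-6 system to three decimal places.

R = Σ_{i=3}^{6} C(6,i) p^i (1−p)^{6−i} with p = 0.89
C(6,3)·0.89^3·0.11^3 = 0.01877
C(6,4)·0.89^4·0.11^2 = 0.11388
C(6,5)·0.89^5·0.11^1 = 0.36855
C(6,6)·0.89^6·0.11^0 = 0.49698
Sum = 0.998

0.998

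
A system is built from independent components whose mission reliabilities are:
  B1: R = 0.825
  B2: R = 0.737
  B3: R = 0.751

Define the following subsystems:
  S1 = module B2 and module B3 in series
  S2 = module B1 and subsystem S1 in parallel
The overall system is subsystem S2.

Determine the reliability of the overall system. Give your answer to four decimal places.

Series (B2 and B3): 0.737000 × 0.751000 = 0.553487
Parallel (B1 and [0.553487]): 1 − (1 − 0.825000)(1 − 0.553487) = 0.9219

0.9219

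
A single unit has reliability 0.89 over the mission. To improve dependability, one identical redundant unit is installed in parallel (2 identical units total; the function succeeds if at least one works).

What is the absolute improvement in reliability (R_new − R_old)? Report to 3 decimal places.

R_before = 0.89
R_after = 1 − (1 − 0.89)^2 = 0.988
ΔR = 0.988 − 0.89 = 0.098

0.098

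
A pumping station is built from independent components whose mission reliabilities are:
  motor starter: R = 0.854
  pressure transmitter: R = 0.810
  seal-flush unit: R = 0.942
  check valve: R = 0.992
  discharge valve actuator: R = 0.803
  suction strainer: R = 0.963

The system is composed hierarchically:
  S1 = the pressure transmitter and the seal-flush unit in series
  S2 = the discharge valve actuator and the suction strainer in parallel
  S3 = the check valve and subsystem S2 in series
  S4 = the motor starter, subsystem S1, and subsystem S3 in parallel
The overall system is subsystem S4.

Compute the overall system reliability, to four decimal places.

Series (pressure transmitter and seal-flush unit): 0.810000 × 0.942000 = 0.763020
Parallel (discharge valve actuator and suction strainer): 1 − (1 − 0.803000)(1 − 0.963000) = 0.992711
Series (check valve and [0.992711]): 0.992000 × 0.992711 = 0.984769
Parallel (motor starter, [0.763020], and [0.984769]): 1 − (1 − 0.854000)(1 − 0.763020)(1 − 0.984769) = 0.9995

0.9995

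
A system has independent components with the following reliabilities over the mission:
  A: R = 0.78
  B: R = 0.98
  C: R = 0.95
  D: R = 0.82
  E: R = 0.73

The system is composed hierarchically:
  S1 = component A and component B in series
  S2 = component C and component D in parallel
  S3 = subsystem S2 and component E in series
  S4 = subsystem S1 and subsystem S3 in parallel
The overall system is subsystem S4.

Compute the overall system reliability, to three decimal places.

Series (A and B): 0.78000 × 0.98000 = 0.76440
Parallel (C and D): 1 − (1 − 0.95000)(1 − 0.82000) = 0.99100
Series ([0.99100] and E): 0.99100 × 0.73000 = 0.72343
Parallel ([0.76440] and [0.72343]): 1 − (1 − 0.76440)(1 − 0.72343) = 0.935

0.935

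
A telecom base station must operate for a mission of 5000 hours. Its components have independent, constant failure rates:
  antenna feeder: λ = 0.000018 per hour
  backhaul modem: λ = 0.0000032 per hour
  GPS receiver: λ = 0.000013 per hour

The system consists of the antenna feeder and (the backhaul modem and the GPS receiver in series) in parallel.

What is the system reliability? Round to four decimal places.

R(antenna feeder) = exp(−0.000018 × 5000) = 0.913931
R(backhaul modem) = exp(−0.0000032 × 5000) = 0.984127
R(GPS receiver) = exp(−0.000013 × 5000) = 0.937067
Series (backhaul modem and GPS receiver): 0.984127 × 0.937067 = 0.922193
Parallel (antenna feeder and [0.922193]): 1 − (1 − 0.913931)(1 − 0.922193) = 0.9933

0.9933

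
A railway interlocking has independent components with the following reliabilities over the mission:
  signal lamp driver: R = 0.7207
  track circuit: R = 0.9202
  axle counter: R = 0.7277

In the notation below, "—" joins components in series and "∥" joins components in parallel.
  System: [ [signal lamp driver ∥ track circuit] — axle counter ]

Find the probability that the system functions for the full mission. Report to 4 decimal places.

Parallel (signal lamp driver and track circuit): 1 − (1 − 0.720700)(1 − 0.920200) = 0.977712
Series ([0.977712] and axle counter): 0.977712 × 0.727700 = 0.7115

0.7115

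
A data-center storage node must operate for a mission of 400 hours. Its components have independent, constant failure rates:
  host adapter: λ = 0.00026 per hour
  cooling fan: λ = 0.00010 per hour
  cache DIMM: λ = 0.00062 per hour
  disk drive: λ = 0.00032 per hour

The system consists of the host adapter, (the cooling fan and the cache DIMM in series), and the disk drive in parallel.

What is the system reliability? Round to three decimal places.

R(host adapter) = exp(−0.00026 × 400) = 0.90123
R(cooling fan) = exp(−0.00010 × 400) = 0.96079
R(cache DIMM) = exp(−0.00062 × 400) = 0.78036
R(disk drive) = exp(−0.00032 × 400) = 0.87985
Series (cooling fan and cache DIMM): 0.96079 × 0.78036 = 0.74976
Parallel (host adapter, [0.74976], and disk drive): 1 − (1 − 0.90123)(1 − 0.74976)(1 − 0.87985) = 0.997

0.997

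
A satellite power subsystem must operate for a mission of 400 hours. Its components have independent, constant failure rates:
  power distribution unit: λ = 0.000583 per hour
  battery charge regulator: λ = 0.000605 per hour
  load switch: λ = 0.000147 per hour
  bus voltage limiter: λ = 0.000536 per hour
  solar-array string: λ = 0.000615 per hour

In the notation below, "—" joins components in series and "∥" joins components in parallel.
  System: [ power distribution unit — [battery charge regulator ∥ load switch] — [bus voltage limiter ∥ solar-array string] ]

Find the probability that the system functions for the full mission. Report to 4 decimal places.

R(power distribution unit) = exp(−0.000583 × 400) = 0.791995
R(battery charge regulator) = exp(−0.000605 × 400) = 0.785056
R(load switch) = exp(−0.000147 × 400) = 0.942895
R(bus voltage limiter) = exp(−0.000536 × 400) = 0.807026
R(solar-array string) = exp(−0.000615 × 400) = 0.781922
Parallel (battery charge regulator and load switch): 1 − (1 − 0.785056)(1 − 0.942895) = 0.987726
Parallel (bus voltage limiter and solar-array string): 1 − (1 − 0.807026)(1 − 0.781922) = 0.957917
Series (power distribution unit, [0.987726], and [0.957917]): 0.791995 × 0.987726 × 0.957917 = 0.7494

0.7494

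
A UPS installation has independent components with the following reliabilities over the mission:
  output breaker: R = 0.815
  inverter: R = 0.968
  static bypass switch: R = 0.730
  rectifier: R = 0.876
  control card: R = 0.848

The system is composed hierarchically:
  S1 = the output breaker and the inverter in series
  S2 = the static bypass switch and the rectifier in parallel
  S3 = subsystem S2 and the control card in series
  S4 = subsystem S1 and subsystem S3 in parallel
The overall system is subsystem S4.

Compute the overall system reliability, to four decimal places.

0.9619

Series (output breaker and inverter): 0.815000 × 0.968000 = 0.788920
Parallel (static bypass switch and rectifier): 1 − (1 − 0.730000)(1 − 0.876000) = 0.966520
Series ([0.966520] and control card): 0.966520 × 0.848000 = 0.819609
Parallel ([0.788920] and [0.819609]): 1 − (1 − 0.788920)(1 − 0.819609) = 0.9619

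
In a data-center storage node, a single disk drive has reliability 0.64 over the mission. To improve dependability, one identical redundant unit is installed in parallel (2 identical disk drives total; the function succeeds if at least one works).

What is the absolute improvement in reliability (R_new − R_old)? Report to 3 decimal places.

R_before = 0.64
R_after = 1 − (1 − 0.64)^2 = 0.870
ΔR = 0.870 − 0.64 = 0.230

0.230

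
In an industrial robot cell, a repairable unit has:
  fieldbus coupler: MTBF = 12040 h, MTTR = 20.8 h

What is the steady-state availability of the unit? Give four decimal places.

A(fieldbus coupler) = MTBF/(MTBF+MTTR) = 12040/(12040+20.8) = 0.9983

0.9983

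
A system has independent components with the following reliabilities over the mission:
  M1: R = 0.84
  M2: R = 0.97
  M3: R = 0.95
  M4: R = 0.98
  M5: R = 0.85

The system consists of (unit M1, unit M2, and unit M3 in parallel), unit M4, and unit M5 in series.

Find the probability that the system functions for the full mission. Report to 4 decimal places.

0.8328

Parallel (M1, M2, and M3): 1 − (1 − 0.840000)(1 − 0.970000)(1 − 0.950000) = 0.999760
Series ([0.999760], M4, and M5): 0.999760 × 0.980000 × 0.850000 = 0.8328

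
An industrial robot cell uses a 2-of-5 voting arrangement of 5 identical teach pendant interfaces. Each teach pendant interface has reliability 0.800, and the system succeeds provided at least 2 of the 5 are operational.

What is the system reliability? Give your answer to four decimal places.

R = Σ_{i=2}^{5} C(5,i) p^i (1−p)^{5−i} with p = 0.800
C(5,2)·0.800^2·0.200^3 = 0.051200
C(5,3)·0.800^3·0.200^2 = 0.204800
C(5,4)·0.800^4·0.200^1 = 0.409600
C(5,5)·0.800^5·0.200^0 = 0.327680
Sum = 0.9933

0.9933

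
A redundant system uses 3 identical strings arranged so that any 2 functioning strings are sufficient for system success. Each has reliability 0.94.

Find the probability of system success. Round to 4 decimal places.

0.9896

R = Σ_{i=2}^{3} C(3,i) p^i (1−p)^{3−i} with p = 0.94
C(3,2)·0.94^2·0.06^1 = 0.159048
C(3,3)·0.94^3·0.06^0 = 0.830584
Sum = 0.9896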